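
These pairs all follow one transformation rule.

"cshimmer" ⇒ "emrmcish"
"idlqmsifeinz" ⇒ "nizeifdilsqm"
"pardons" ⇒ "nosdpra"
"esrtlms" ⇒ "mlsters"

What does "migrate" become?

In each case the input is transformed by: move the last 2 characters to the front (rotate right by 2), then take characters alternately from the front and the back (1st, last, 2nd, 2nd-last, ...).
"migrate" → "temigra" → "taermgi".

taermgi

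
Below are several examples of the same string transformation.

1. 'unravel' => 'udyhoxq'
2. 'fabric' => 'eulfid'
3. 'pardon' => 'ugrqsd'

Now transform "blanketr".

dqnhwueo

Rule — shift every letter 3 places forward in the alphabet (wrapping around), then move the first 2 characters to the end (rotate left by 2).
Doing the same to "blanketr": "dqnhwueo".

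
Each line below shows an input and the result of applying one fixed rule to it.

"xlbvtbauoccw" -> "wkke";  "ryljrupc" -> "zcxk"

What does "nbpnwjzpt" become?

Rule — shift every letter 8 places forward in the alphabet (wrapping around), then keep only the last 4 characters.
On "nbpnwjzpt" that produces "rhxb".

rhxb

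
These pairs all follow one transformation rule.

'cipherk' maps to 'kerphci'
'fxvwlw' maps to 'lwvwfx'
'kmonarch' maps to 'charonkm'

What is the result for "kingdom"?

In each case the input is transformed by: swap each adjacent pair of characters (1↔2, 3↔4, ...), then reverse the string.
"kingdom" → "mdongki".

mdongki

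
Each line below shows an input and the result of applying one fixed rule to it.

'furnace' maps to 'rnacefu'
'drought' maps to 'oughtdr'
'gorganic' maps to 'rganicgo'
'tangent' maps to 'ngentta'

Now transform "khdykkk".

What's happening: move the first 2 characters to the end (rotate left by 2).
So "khdykkk" becomes "dykkkkh".

dykkkkh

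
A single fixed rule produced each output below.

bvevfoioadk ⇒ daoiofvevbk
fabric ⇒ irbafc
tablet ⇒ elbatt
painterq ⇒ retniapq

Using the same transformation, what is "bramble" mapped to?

lbmarbe

Each output is the input with this applied: reverse the string, then move the first character to the end.
Starting from "bramble": after the first operation, "elbmarb"; after the second, "lbmarbe".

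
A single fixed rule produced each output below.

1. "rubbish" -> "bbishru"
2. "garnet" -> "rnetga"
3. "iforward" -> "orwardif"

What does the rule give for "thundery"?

underyth

Looking at the pairs, the operation is to move the first 2 characters to the end (rotate left by 2).
On "thundery" that produces "underyth".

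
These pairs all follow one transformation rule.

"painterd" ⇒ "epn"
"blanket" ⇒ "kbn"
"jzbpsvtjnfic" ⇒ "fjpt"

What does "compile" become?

icp

In each case the input is transformed by: move the last 3 characters to the front (rotate right by 3), then keep one character in every 3, starting at position 1 (positions 1st, 4th, 7th, ...).
On "compile": the first step gives "ilecomp", and the second then gives "icp".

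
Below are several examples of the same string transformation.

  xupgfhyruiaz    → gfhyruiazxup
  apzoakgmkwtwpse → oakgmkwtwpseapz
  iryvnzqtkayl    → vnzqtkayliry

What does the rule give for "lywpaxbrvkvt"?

paxbrvkvtlyw

The pattern: move the first 3 characters to the end (rotate left by 3).
Applying that to "lywpaxbrvkvt" gives "paxbrvkvtlyw".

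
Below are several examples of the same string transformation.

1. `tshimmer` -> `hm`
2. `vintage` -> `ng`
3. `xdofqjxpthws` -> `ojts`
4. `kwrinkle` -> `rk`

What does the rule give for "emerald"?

The transformation: keep one character in every 3, starting at position 3 (positions 3rd, 6th, 9th, ...).
On "emerald" that produces "el".

el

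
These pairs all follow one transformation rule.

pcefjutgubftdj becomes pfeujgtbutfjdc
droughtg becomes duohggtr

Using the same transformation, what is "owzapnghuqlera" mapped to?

In each case the input is transformed by: swap each adjacent pair of characters (1↔2, 3↔4, ...), then move the first character to the end.
Starting from "owzapnghuqlera": after the first operation, "woaznphgquelar"; after the second, "oaznphgquelarw".

oaznphgquelarw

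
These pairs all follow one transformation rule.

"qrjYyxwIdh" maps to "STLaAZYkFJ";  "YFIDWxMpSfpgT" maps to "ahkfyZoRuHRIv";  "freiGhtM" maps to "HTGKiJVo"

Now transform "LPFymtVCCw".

nrhAOVxeeY

The rule is to flip the case of every letter, then shift every letter 2 places forward in the alphabet (wrapping around).
Doing the same to "LPFymtVCCw": "nrhAOVxeeY".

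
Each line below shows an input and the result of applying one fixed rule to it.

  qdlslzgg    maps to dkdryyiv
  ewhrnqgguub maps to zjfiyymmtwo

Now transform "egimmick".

aeeaucwy

Each output is the input with this applied: move the first 2 characters to the end (rotate left by 2), then shift every letter 8 places backward in the alphabet (wrapping around).
Applying both steps to "egimmick": "immickeg", then "aeeaucwy".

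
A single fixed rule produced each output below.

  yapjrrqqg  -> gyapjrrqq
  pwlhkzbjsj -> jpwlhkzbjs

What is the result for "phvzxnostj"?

jphvzxnost

The rule is to move the last character to the front.
Doing the same to "phvzxnostj": "jphvzxnost".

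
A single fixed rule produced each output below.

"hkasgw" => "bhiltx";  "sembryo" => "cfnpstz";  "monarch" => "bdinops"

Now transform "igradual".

The transformation: shift every letter 1 place forward in the alphabet (wrapping around), then sort the characters into alphabetical order.
So "igradual" becomes "bbehjmsv".

bbehjmsv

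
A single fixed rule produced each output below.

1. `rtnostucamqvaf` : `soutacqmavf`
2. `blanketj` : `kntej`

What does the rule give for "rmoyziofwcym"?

Rule — delete the first 3 characters, then swap each adjacent pair of characters (1↔2, 3↔4, ...).
Starting from "rmoyziofwcym": after the first operation, "yziofwcym"; after the second, "zyoiwfycm".

zyoiwfycm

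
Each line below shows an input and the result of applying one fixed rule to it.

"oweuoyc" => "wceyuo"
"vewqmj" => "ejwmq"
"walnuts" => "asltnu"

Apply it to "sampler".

armepl

Looking at the pairs, the operation is to delete the first character, then take characters alternately from the front and the back (1st, last, 2nd, 2nd-last, ...).
Starting from "sampler": after the first operation, "ampler"; after the second, "armepl".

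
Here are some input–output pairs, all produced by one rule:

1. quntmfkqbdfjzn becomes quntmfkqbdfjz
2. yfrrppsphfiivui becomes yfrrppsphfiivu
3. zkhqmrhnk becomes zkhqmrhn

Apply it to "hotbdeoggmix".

In each case the input is transformed by: delete the last character.
Applying that to "hotbdeoggmix" gives "hotbdeoggmi".

hotbdeoggmi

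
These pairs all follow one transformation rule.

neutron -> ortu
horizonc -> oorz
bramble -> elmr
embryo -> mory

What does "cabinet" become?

eint

The transformation: sort the characters into alphabetical order, then keep only the last 4 characters.
"cabinet" → "abceint" → "eint".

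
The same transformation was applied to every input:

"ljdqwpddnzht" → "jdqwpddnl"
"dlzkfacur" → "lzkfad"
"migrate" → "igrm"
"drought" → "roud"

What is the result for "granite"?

rang

The rule is to delete the last 3 characters, then move the first character to the end.
"granite" → "gran" → "rang".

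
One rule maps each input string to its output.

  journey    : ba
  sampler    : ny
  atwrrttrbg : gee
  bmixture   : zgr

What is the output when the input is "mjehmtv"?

What's happening: keep one character in every 3, starting at position 2 (positions 2nd, 5th, 8th, ...), then shift every letter 13 places forward in the alphabet (wrapping around) — i.e. ROT13.
"mjehmtv" → "jm" → "wz".
(Check on "sampler": → "al" → "ny" ✓)

wz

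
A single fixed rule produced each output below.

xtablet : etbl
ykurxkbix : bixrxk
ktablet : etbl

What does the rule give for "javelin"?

What's happening: delete the first 3 characters, then swap the front and back halves of the string.
Starting from "javelin": after the first operation, "elin"; after the second, "inel".

inel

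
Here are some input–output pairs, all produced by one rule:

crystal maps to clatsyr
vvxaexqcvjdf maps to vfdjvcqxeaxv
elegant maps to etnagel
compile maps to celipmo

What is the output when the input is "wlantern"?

In each case the input is transformed by: move the first character to the end, then reverse the string.
Applying that to "wlantern" gives "wnretnal".

wnretnal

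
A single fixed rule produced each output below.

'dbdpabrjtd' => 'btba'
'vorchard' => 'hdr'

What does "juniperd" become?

pdn

Looking at the pairs, the operation is to swap the front and back halves of the string, then keep one character in every 3, starting at position 1 (positions 1st, 4th, 7th, ...).
For "juniperd", step one produces "perdjuni"; step two turns that into "pdn".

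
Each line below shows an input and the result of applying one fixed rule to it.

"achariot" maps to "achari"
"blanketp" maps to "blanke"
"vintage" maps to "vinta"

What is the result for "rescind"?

Rule — delete the last 2 characters.
For "rescind" the result is "resci".

resci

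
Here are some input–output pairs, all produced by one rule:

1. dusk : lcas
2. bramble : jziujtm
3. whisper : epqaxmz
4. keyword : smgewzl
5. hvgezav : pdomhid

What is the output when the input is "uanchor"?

Rule — shift every letter 8 places forward in the alphabet (wrapping around).
Doing the same to "uanchor": "civkpwz".

civkpwz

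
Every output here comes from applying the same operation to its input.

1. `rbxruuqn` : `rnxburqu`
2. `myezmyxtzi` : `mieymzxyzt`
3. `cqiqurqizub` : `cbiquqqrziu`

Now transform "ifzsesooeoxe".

The transformation: move the last character to the front, then swap each adjacent pair of characters (1↔2, 3↔4, ...).
For "ifzsesooeoxe", step one produces "eifzsesooeox"; step two turns that into "iezfesoseoxo".

iezfesoseoxo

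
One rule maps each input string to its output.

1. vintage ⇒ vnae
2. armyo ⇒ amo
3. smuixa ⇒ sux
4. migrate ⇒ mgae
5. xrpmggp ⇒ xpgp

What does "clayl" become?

cal

The rule is to keep every other character starting from the first (positions 1st, 3rd, 5th, ...).
Applying that to "clayl" gives "cal".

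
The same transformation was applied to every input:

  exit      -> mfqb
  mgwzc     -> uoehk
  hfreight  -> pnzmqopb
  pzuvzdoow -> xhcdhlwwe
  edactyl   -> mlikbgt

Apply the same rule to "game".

oium

In each case the input is transformed by: shift every letter 8 places forward in the alphabet (wrapping around).
"game" → "oium".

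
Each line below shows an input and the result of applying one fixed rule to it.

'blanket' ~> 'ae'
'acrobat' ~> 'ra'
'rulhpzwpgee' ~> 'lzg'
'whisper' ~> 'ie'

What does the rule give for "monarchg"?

nc

Looking at the pairs, the operation is to keep one character in every 3, starting at position 3 (positions 3rd, 6th, 9th, ...).
For "monarchg" the result is "nc".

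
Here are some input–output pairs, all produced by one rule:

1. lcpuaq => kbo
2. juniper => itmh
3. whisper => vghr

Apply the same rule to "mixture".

lhws

Looking at the pairs, the operation is to delete the last 3 characters, then shift every letter 1 place backward in the alphabet (wrapping around).
Working it through for "mixture": intermediate "mixt", final "lhws".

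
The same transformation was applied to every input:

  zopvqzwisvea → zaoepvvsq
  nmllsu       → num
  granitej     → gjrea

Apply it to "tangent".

What's happening: take characters alternately from the front and the back (1st, last, 2nd, 2nd-last, ...), then delete the last 3 characters.
Applying both steps to "tangent": "ttanneg", then "ttan".
(Check on "zopvqzwisvea": → "zaoepvvsqizw" → "zaoepvvsq" ✓)

ttan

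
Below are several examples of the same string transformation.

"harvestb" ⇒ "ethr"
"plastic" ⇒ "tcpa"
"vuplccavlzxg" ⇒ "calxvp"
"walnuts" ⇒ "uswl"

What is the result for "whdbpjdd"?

Each output is the input with this applied: keep every other character starting from the first (positions 1st, 3rd, 5th, ...), then move the first 2 characters to the end (rotate left by 2).
On "whdbpjdd": the first step gives "wdpd", and the second then gives "pdwd".

pdwd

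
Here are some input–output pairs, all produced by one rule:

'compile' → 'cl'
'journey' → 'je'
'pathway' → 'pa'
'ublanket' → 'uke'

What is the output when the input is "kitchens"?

ken

The transformation: swap each adjacent pair of characters (1↔2, 3↔4, ...), then keep one character in every 3, starting at position 2 (positions 2nd, 5th, 8th, ...).
For "kitchens", step one produces "ikctehsn"; step two turns that into "ken".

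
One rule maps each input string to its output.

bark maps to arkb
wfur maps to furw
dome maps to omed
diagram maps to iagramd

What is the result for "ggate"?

Rule — move the first character to the end.
So "ggate" becomes "gateg".

gateg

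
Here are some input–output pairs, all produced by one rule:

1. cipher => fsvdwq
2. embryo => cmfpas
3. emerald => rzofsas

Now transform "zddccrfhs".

Rule — reverse the string, then shift every letter 12 places backward in the alphabet (wrapping around).
Working it through for "zddccrfhs": intermediate "shfrccddz", final "gvtfqqrrn".

gvtfqqrrn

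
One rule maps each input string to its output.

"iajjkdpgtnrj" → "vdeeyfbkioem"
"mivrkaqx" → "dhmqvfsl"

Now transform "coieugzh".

Each output is the input with this applied: shift every letter 5 places backward in the alphabet (wrapping around), then swap each adjacent pair of characters (1↔2, 3↔4, ...).
So "coieugzh" becomes "jxzdbpcu".

jxzdbpcu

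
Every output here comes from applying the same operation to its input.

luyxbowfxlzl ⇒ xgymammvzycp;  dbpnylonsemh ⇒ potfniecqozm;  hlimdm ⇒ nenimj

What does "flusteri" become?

ufsjgmvt

What's happening: swap the front and back halves of the string, then shift every letter 1 place forward in the alphabet (wrapping around).
Applying both steps to "flusteri": "teriflus", then "ufsjgmvt".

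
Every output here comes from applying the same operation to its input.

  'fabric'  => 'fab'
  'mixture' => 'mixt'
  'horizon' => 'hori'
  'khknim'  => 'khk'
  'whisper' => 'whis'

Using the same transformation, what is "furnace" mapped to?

furn

The rule is to delete the last 3 characters.
"furnace" → "furn".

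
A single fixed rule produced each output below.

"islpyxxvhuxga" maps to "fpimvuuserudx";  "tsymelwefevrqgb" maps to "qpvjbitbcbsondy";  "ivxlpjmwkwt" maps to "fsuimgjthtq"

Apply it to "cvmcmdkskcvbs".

zsjzjahphzsyp

In each case the input is transformed by: shift every letter 3 places backward in the alphabet (wrapping around).
Applying that to "cvmcmdkskcvbs" gives "zsjzjahphzsyp".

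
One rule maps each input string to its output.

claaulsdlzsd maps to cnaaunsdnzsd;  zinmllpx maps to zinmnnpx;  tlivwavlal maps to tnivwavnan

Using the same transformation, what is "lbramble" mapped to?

nbrambne

In each case the input is transformed by: replace every "l" with "n".
On "lbramble" that produces "nbrambne".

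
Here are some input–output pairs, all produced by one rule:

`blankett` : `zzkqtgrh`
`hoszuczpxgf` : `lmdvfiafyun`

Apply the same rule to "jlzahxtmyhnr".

xtneszdngfrp

The pattern: shift every letter 6 places forward in the alphabet (wrapping around), then reverse the string.
Starting from "jlzahxtmyhnr": after the first operation, "prfgndzsentx"; after the second, "xtneszdngfrp".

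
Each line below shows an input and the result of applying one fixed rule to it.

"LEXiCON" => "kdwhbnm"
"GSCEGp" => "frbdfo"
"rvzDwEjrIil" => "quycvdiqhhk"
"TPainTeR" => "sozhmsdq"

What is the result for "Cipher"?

bhogdq

Rule — shift every letter 1 place backward in the alphabet (wrapping around), then convert every letter to lowercase.
Applying both steps to "Cipher": "Bhogdq", then "bhogdq".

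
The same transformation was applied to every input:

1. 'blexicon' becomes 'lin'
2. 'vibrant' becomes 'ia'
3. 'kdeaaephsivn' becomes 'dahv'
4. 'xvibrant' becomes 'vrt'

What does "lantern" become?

ae

Rule — keep one character in every 3, starting at position 2 (positions 2nd, 5th, 8th, ...).
On "lantern" that produces "ae".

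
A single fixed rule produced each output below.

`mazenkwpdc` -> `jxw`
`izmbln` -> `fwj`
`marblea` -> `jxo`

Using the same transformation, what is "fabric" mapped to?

Looking at the pairs, the operation is to shift every letter 3 places backward in the alphabet (wrapping around), then keep only the first 3 characters.
Working it through for "fabric": intermediate "cxyofz", final "cxy".
(Check on "izmbln": → "fwjyik" → "fwj" ✓)

cxy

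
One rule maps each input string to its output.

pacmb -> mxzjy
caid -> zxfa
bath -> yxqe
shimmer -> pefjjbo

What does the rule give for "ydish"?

Each output is the input with this applied: shift every letter 3 places backward in the alphabet (wrapping around).
Applying that to "ydish" gives "vafpe".

vafpe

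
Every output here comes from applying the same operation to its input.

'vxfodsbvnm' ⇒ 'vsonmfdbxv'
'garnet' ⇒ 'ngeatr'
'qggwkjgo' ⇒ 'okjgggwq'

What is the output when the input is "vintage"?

What's happening: sort the characters into reverse alphabetical order, then move the first 2 characters to the end (rotate left by 2).
Starting from "vintage": after the first operation, "vtnigea"; after the second, "nigeavt".

nigeavt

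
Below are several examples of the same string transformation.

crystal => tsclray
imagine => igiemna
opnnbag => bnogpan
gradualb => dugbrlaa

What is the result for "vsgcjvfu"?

cjvusfgv

Looking at the pairs, the operation is to take characters alternately from the front and the back (1st, last, 2nd, 2nd-last, ...), then move the last 2 characters to the front (rotate right by 2).
Starting from "vsgcjvfu": after the first operation, "vusfgvcj"; after the second, "cjvusfgv".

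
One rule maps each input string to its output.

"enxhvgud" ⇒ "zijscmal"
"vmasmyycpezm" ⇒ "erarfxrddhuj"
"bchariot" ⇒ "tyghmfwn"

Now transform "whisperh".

Looking at the pairs, the operation is to shift every letter 5 places forward in the alphabet (wrapping around), then move the last 2 characters to the front (rotate right by 2).
So "whisperh" becomes "wmbmnxuj".

wmbmnxuj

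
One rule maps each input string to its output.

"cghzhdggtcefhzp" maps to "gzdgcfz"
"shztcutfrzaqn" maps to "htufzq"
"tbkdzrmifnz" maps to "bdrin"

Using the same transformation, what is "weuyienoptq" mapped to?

The transformation: keep every other character starting from the second (positions 2nd, 4th, 6th, ...).
"weuyienoptq" → "eyeot".

eyeot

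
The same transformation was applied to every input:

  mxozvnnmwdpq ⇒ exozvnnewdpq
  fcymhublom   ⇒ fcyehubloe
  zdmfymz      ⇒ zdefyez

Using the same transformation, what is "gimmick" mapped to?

Rule — replace every "m" with "e".
"gimmick" → "gieeick".

gieeick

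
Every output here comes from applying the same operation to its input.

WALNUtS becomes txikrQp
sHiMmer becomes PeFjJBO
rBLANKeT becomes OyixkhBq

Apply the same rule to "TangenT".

Rule — flip the case of every letter, then shift every letter 3 places backward in the alphabet (wrapping around).
Working it through for "TangenT": intermediate "tANGENt", final "qXKDBKq".

qXKDBKq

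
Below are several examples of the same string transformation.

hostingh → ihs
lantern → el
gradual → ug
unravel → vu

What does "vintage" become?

av

Rule — move the first 3 characters to the end (rotate left by 3), then keep one character in every 3, starting at position 2 (positions 2nd, 5th, 8th, ...).
On "vintage": the first step gives "tagevin", and the second then gives "av".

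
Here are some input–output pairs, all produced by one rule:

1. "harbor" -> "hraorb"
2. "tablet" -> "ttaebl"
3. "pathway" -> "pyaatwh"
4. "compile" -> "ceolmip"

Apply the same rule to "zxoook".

zkxooo

Each output is the input with this applied: take characters alternately from the front and the back (1st, last, 2nd, 2nd-last, ...).
On "zxoook" that produces "zkxooo".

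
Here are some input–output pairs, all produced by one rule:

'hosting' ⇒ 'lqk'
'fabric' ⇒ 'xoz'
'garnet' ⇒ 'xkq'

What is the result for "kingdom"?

fdl

Each output is the input with this applied: shift every letter 3 places backward in the alphabet (wrapping around), then keep every other character starting from the second (positions 2nd, 4th, 6th, ...).
On "kingdom": the first step gives "hfkdalj", and the second then gives "fdl".
(Check on "fabric": → "cxyofz" → "xoz" ✓)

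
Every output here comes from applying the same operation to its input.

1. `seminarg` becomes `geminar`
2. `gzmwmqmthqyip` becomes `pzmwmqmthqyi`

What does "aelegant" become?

The rule is to delete the first character, then move the last character to the front.
Applying both steps to "aelegant": "elegant", then "telegan".

telegan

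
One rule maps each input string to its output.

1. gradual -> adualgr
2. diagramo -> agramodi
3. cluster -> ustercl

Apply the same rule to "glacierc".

The transformation: move the first 2 characters to the end (rotate left by 2).
Applying that to "glacierc" gives "aciercgl".

aciercgl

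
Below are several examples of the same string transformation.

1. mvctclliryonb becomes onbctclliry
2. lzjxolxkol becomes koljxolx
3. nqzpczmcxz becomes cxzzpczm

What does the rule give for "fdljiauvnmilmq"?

lmqljiauvnmi

What's happening: delete the first 2 characters, then move the last 3 characters to the front (rotate right by 3).
On "fdljiauvnmilmq": the first step gives "ljiauvnmilmq", and the second then gives "lmqljiauvnmi".
(Check on "nqzpczmcxz": → "zpczmcxz" → "cxzzpczm" ✓)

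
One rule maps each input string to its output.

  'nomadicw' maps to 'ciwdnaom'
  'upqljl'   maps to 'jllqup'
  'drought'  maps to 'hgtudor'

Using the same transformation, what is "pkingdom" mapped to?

The transformation: move the last 2 characters to the front (rotate right by 2), then take characters alternately from the front and the back (1st, last, 2nd, 2nd-last, ...).
For "pkingdom", step one produces "ompkingd"; step two turns that into "odmgpnki".

odmgpnki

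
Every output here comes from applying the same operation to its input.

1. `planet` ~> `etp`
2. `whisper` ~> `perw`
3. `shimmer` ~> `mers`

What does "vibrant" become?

antv

Rule — move the first character to the end, then delete the first 3 characters.
Applying that to "vibrant" gives "antv".
(Check on "planet": → "lanetp" → "etp" ✓)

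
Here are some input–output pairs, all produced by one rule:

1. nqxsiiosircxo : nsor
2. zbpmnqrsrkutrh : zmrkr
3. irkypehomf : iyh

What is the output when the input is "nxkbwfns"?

What's happening: delete the last character, then keep one character in every 3, starting at position 1 (positions 1st, 4th, 7th, ...).
Doing the same to "nxkbwfns": "nbn".

nbn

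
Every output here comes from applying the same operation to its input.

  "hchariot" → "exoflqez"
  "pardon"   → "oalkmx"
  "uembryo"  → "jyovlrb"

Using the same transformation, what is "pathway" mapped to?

In each case the input is transformed by: shift every letter 3 places backward in the alphabet (wrapping around), then move the first 2 characters to the end (rotate left by 2).
On "pathway": the first step gives "mxqetxv", and the second then gives "qetxvmx".

qetxvmx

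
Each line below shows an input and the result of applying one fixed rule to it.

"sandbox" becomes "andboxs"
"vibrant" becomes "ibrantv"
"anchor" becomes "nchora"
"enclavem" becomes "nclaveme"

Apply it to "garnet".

arnetg

Looking at the pairs, the operation is to move the first character to the end.
On "garnet" that produces "arnetg".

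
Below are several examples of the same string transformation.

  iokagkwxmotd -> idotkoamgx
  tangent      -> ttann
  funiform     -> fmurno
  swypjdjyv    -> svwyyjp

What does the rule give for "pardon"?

pnao

The pattern: take characters alternately from the front and the back (1st, last, 2nd, 2nd-last, ...), then delete the last 2 characters.
Working it through for "pardon": intermediate "pnaord", final "pnao".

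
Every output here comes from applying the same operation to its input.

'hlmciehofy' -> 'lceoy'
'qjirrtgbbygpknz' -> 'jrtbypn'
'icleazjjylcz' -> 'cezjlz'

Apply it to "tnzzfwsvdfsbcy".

The transformation: keep every other character starting from the second (positions 2nd, 4th, 6th, ...).
On "tnzzfwsvdfsbcy" that produces "nzwvfby".

nzwvfby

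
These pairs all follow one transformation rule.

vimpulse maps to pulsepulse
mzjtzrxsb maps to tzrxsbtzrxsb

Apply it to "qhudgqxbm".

Each output is the input with this applied: delete the first 3 characters, then write the whole string twice.
For "qhudgqxbm", step one produces "dgqxbm"; step two turns that into "dgqxbmdgqxbm".

dgqxbmdgqxbm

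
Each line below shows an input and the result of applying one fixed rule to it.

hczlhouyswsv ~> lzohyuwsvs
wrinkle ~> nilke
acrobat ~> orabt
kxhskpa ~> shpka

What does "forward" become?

The rule is to swap each adjacent pair of characters (1↔2, 3↔4, ...), then delete the first 2 characters.
"forward" → "ofwrrad" → "wrrad".

wrrad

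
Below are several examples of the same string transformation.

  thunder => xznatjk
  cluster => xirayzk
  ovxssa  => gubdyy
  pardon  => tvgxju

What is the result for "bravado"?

uhxgbgj

In each case the input is transformed by: move the last character to the front, then shift every letter 6 places forward in the alphabet (wrapping around).
Applying both steps to "bravado": "obravad", then "uhxgbgj".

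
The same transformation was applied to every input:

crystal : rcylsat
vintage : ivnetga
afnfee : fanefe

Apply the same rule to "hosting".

ohsgtni

What's happening: move the first character to the end, then take characters alternately from the front and the back (1st, last, 2nd, 2nd-last, ...).
Starting from "hosting": after the first operation, "ostingh"; after the second, "ohsgtni".
(Check on "crystal": → "rystalc" → "rcylsat" ✓)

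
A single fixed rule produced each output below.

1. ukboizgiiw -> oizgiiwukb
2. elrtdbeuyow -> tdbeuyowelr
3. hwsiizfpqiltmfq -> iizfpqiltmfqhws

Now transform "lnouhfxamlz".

Rule — move the first 3 characters to the end (rotate left by 3).
"lnouhfxamlz" → "uhfxamlzlno".

uhfxamlzlno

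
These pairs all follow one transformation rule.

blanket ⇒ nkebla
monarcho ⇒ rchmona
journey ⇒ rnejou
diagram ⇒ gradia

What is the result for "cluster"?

Each output is the input with this applied: delete the last character, then move the last 3 characters to the front (rotate right by 3).
"cluster" → "cluste" → "steclu".

steclu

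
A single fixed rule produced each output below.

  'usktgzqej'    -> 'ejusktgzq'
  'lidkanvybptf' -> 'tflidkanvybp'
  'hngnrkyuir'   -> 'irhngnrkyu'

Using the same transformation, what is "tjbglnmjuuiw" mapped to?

The transformation: move the last 2 characters to the front (rotate right by 2).
Doing the same to "tjbglnmjuuiw": "iwtjbglnmjuu".

iwtjbglnmjuu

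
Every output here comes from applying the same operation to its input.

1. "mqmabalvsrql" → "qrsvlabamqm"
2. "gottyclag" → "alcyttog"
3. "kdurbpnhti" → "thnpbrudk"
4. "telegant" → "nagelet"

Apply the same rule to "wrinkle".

In each case the input is transformed by: delete the last character, then reverse the string.
For "wrinkle", step one produces "wrinkl"; step two turns that into "lknirw".

lknirw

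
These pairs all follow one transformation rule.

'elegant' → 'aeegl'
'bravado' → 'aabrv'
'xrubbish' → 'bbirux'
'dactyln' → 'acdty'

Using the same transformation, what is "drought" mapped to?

dgoru

Rule — delete the last 2 characters, then sort the characters into alphabetical order.
"drought" → "droug" → "dgoru".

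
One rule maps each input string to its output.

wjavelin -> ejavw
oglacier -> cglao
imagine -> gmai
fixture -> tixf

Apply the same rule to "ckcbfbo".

In each case the input is transformed by: delete the last 3 characters, then swap the first and last characters.
Applying both steps to "ckcbfbo": "ckcb", then "bkcc".
(Check on "oglacier": → "oglac" → "cglao" ✓)

bkcc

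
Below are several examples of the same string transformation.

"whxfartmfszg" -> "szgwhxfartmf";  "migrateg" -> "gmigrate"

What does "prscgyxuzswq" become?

Each output is the input with this applied: move the first 3 characters to the end (rotate left by 3), then swap the front and back halves of the string.
On "prscgyxuzswq": the first step gives "cgyxuzswqprs", and the second then gives "swqprscgyxuz".

swqprscgyxuz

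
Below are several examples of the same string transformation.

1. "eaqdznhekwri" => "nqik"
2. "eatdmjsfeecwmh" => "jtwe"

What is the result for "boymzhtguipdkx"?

hydu

Looking at the pairs, the operation is to keep one character in every 3, starting at position 3 (positions 3rd, 6th, 9th, ...), then swap each adjacent pair of characters (1↔2, 3↔4, ...).
Applying both steps to "boymzhtguipdkx": "yhud", then "hydu".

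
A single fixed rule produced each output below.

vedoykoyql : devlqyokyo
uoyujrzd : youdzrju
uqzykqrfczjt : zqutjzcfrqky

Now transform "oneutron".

enonortu

Each output is the input with this applied: move the first 3 characters to the end (rotate left by 3), then reverse the string.
For "oneutron", step one produces "utronone"; step two turns that into "enonortu".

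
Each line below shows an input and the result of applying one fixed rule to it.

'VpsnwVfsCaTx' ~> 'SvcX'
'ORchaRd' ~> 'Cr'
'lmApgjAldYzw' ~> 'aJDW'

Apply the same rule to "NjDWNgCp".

dG

What's happening: keep one character in every 3, starting at position 3 (positions 3rd, 6th, 9th, ...), then flip the case of every letter.
On "NjDWNgCp" that produces "dG".
(Check on "lmApgjAldYzw": → "Ajdw" → "aJDW" ✓)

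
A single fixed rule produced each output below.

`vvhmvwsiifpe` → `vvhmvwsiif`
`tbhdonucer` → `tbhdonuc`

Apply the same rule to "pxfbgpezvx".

pxfbgpez

In each case the input is transformed by: delete the last 2 characters.
So "pxfbgpezvx" becomes "pxfbgpez".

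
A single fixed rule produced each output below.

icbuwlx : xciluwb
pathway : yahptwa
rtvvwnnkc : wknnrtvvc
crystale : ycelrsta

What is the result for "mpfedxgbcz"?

What's happening: sort the characters into alphabetical order, then swap the first and last characters.
For "mpfedxgbcz", step one produces "bcdefgmpxz"; step two turns that into "zcdefgmpxb".

zcdefgmpxb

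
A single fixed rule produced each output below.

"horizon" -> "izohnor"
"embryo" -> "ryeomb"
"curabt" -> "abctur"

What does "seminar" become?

The rule is to swap the first and last characters, then move the first 3 characters to the end (rotate left by 3).
For "seminar", step one produces "reminas"; step two turns that into "inasrem".
(Check on "horizon": → "norizoh" → "izohnor" ✓)

inasrem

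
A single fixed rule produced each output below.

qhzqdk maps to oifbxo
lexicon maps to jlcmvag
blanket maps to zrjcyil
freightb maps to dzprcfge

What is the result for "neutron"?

llcmspr

Each output is the input with this applied: take characters alternately from the front and the back (1st, last, 2nd, 2nd-last, ...), then shift every letter 2 places backward in the alphabet (wrapping around).
For "neutron", step one produces "nneourt"; step two turns that into "llcmspr".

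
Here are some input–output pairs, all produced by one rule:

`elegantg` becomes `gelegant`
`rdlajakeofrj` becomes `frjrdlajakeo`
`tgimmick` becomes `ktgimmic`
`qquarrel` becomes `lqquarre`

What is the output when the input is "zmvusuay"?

yzmvusua

The transformation: move the first 3 characters to the end (rotate left by 3), then swap the front and back halves of the string.
Working it through for "zmvusuay": intermediate "usuayzmv", final "yzmvusua".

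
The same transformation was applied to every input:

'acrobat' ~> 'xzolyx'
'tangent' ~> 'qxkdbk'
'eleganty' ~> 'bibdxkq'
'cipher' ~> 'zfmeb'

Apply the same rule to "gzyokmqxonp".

dwvlhjnulk

Each output is the input with this applied: delete the last character, then shift every letter 3 places backward in the alphabet (wrapping around).
"gzyokmqxonp" → "gzyokmqxon" → "dwvlhjnulk".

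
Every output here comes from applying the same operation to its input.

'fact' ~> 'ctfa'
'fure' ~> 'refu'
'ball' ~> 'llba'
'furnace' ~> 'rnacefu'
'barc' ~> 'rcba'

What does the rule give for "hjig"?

Rule — move the first 2 characters to the end (rotate left by 2).
For "hjig" the result is "ighj".

ighj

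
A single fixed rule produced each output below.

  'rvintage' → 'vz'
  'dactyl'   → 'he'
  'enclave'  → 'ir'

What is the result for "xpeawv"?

The rule is to shift every letter 4 places forward in the alphabet (wrapping around), then keep only the first 2 characters.
Starting from "xpeawv": after the first operation, "btieaz"; after the second, "bt".

bt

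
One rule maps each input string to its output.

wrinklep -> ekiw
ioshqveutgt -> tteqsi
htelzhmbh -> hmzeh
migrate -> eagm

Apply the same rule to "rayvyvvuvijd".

Each output is the input with this applied: keep every other character starting from the first (positions 1st, 3rd, 5th, ...), then reverse the string.
Starting from "rayvyvvuvijd": after the first operation, "ryyvvj"; after the second, "jvvyyr".
(Check on "migrate": → "mgae" → "eagm" ✓)

jvvyyr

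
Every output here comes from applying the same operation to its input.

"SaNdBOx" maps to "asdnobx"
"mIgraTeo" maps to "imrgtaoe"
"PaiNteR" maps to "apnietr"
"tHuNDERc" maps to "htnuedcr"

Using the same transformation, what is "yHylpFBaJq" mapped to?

Looking at the pairs, the operation is to swap each adjacent pair of characters (1↔2, 3↔4, ...), then convert every letter to lowercase.
Applying both steps to "yHylpFBaJq": "HylyFpaBqJ", then "hylyfpabqj".

hylyfpabqj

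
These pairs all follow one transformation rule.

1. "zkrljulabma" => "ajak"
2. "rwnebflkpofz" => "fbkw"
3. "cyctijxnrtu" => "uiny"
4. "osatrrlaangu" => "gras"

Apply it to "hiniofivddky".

Rule — keep one character in every 3, starting at position 2 (positions 2nd, 5th, 8th, ...), then swap the first and last characters.
On "hiniofivddky": the first step gives "iovk", and the second then gives "kovi".
(Check on "osatrrlaangu": → "srag" → "gras" ✓)

kovi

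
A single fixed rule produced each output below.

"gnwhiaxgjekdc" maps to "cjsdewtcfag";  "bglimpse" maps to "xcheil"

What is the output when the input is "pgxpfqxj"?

lctlbm

Looking at the pairs, the operation is to shift every letter 4 places backward in the alphabet (wrapping around), then delete the last 2 characters.
Applying both steps to "pgxpfqxj": "lctlbmtf", then "lctlbm".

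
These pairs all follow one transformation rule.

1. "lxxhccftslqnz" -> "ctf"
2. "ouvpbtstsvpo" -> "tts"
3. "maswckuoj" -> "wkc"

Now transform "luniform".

oif

Looking at the pairs, the operation is to take characters alternately from the front and the back (1st, last, 2nd, 2nd-last, ...), then keep only the last 3 characters.
Doing the same to "luniform": "oif".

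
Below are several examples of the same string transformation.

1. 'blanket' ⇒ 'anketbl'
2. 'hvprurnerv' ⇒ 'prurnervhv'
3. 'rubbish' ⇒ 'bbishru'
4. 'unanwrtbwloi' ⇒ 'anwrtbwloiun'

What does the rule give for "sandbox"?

ndboxsa

Looking at the pairs, the operation is to move the first 2 characters to the end (rotate left by 2).
Applying that to "sandbox" gives "ndboxsa".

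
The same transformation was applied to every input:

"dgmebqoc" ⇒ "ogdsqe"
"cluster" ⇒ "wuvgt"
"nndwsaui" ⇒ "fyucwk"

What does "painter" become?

What's happening: shift every letter 2 places forward in the alphabet (wrapping around), then delete the first 2 characters.
Working it through for "painter": intermediate "rckpvgt", final "kpvgt".

kpvgt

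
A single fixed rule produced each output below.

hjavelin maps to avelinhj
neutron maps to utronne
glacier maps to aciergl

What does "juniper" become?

Rule — move the first 2 characters to the end (rotate left by 2).
For "juniper" the result is "niperju".

niperju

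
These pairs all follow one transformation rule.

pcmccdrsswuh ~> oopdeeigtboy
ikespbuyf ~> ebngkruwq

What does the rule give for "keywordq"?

The pattern: move the first 3 characters to the end (rotate left by 3), then shift every letter 12 places forward in the alphabet (wrapping around).
Applying both steps to "keywordq": "wordqkey", then "iadpcwqk".

iadpcwqk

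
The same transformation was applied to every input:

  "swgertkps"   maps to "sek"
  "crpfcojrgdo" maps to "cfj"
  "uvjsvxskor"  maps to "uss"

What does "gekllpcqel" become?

Rule — delete the last 2 characters, then keep one character in every 3, starting at position 1 (positions 1st, 4th, 7th, ...).
"gekllpcqel" → "glc".

glc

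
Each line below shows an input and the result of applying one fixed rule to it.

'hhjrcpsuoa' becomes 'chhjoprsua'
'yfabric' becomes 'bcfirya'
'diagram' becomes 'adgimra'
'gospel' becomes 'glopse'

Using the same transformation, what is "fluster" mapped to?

The rule is to sort the characters into alphabetical order, then move the first character to the end.
So "fluster" becomes "flrstue".

flrstue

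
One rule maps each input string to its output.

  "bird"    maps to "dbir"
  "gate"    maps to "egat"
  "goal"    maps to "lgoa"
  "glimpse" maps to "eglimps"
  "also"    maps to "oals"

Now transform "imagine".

The transformation: move the last character to the front.
Doing the same to "imagine": "eimagin".

eimagin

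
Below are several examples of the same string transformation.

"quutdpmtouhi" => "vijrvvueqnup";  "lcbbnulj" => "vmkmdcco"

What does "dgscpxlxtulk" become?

vmlehtdqymyu

What's happening: move the last 3 characters to the front (rotate right by 3), then shift every letter 1 place forward in the alphabet (wrapping around).
So "dgscpxlxtulk" becomes "vmlehtdqymyu".
(Check on "quutdpmtouhi": → "uhiquutdpmto" → "vijrvvueqnup" ✓)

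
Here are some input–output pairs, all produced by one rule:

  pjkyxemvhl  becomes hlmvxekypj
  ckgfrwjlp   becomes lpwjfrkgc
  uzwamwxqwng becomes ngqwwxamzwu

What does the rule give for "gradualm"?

lmuaadgr

In each case the input is transformed by: reverse the string, then swap each adjacent pair of characters (1↔2, 3↔4, ...).
So "gradualm" becomes "lmuaadgr".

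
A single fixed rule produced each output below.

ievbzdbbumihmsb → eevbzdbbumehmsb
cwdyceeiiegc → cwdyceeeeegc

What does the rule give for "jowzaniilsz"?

The pattern: replace every "i" with "e".
For "jowzaniilsz" the result is "jowzaneelsz".

jowzaneelsz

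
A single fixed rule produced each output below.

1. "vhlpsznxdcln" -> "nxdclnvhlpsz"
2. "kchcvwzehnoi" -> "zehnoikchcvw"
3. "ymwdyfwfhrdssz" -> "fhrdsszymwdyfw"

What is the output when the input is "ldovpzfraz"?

Looking at the pairs, the operation is to swap the front and back halves of the string.
Doing the same to "ldovpzfraz": "zfrazldovp".

zfrazldovp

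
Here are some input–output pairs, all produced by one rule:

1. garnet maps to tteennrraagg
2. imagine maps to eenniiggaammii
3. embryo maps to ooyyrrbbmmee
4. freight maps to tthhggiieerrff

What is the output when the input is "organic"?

cciinnaaggrroo

The transformation: double every character, then reverse the string.
For "organic" the result is "cciinnaaggrroo".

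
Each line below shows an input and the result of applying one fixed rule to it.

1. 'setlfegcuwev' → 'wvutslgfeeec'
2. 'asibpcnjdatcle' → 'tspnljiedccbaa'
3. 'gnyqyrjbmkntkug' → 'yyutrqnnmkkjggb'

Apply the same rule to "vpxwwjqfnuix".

The transformation: sort the characters into reverse alphabetical order.
Doing the same to "vpxwwjqfnuix": "xxwwvuqpnjif".

xxwwvuqpnjif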